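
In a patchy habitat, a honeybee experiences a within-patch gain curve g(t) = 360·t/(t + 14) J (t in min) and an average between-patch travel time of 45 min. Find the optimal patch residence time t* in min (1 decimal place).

25.1 min

Optimal t* satisfies g'(t*) = g(t*)/(T + t*).
g'(t) = 360·14/(t + 14)². Setting 360·14/(t+14)² = 360t/[(t+14)(45+t)] gives 14(45+t) = t(t+14), so t² = 14×45 = 630.
t* = √630 = 25.1 min.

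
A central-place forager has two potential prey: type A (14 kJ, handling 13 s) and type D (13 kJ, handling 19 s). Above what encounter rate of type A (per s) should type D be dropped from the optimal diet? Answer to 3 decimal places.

0.134 per s

Drop type D once their profitability E₂/h₂ falls below the rate achievable on type A alone: E₂/h₂ = λE₁/(1 + λh₁).
Solve for λ: λE₁h₂ = E₂(1 + λh₁) → λ(E₁h₂ − E₂h₁) = E₂ → λ = E₂/(E₁h₂ − E₂h₁).
λ = 13/(14×19 − 13×13) = 13/97 = 0.134 per s.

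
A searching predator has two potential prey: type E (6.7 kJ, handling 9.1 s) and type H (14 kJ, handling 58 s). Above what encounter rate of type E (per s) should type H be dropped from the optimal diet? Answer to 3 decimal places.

The zero-one rule: include type H iff E₂/h₂ > λE₁/(1+λh₁). Equality gives the switch point.
λE₁h₂ = E₂ + λE₂h₁ ⇒ λ = E₂/(E₁h₂ − E₂h₁) = 14/(388.6 − 127.4) = 0.0536 per s.

0.054 per s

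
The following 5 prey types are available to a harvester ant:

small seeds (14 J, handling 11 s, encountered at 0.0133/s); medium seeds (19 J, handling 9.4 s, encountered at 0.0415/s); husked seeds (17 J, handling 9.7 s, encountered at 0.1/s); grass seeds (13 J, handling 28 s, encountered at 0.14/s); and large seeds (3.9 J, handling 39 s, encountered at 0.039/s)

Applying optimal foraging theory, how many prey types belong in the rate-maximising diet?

Profitabilities (E/h, J/s): medium seeds 2.02, husked seeds 1.75, small seeds 1.27, grass seeds 0.464, large seeds 0.1. Add prey in this order while the next type's profitability exceeds the intake rate on those already taken.
Rate on top 1: 0.5672. husked seeds: 1.75 > 0.5672 → include.
Rate on top 2: 1.054. small seeds: 1.27 > 1.054 → include.
Rate on top 3: 1.067. grass seeds: 0.464 < 1.067 → exclude; stop.
Optimal diet: medium seeds, husked seeds, small seeds — 3 of 5 types.

3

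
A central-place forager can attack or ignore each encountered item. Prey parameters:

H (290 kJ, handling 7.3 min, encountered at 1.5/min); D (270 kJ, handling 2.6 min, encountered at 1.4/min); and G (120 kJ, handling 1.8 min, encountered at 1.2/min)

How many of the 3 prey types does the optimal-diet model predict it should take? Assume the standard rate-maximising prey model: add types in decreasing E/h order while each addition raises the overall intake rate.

1

Rank by E/h (kJ/min): D 104, G 66.7, H 39.7. Include each in turn until the next type's E/h falls below the running intake rate.
Rate on top 1: 81.47. G: 66.7 < 81.47 → exclude; stop.
Optimal diet: D — 1 of 3 types.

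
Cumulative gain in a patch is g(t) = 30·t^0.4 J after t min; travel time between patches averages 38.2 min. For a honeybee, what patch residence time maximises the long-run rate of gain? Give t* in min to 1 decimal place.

Optimal t* satisfies g'(t*) = g(t*)/(T + t*).
g'(t) = 0.4·30·t^-0.6. Setting 0.4·30·t^-0.6 = 30·t^0.4/(38.2+t) gives 0.4(38.2+t) = t, so 0.60·t = 0.4×38.2.
t* = 0.4×38.2/0.60 = 25.47 min.

25.5 min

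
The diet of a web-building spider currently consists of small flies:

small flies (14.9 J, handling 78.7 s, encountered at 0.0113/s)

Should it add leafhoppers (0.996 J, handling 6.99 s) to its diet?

Intake rate on the current diet: R = (0.0113×14.9) / (1 + 0.0113×78.7) = 0.1684/1.889 = 0.08912 J/s.
leafhoppers: E/h = 0.996/6.99 = 0.1425 J/s.
0.1425 > 0.08912, so adding leafhoppers raises the average — include it.

Yes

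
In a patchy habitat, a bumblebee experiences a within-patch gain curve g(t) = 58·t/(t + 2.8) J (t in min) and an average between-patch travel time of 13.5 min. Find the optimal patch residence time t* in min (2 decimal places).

6.15 min

By the marginal value theorem, leave when the instantaneous gain rate g'(t) equals the habitat-wide average g(t)/(T + t).
g'(t) = 58·2.8/(t + 2.8)². Setting 58·2.8/(t+2.8)² = 58t/[(t+2.8)(13.5+t)] gives 2.8(13.5+t) = t(t+2.8), so t² = 2.8×13.5 = 37.8.
t* = √37.8 = 6.148 min.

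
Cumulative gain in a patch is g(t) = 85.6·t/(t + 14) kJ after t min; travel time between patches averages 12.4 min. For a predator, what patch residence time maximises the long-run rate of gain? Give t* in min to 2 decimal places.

By the marginal value theorem, leave when the instantaneous gain rate g'(t) equals the habitat-wide average g(t)/(T + t).
g'(t) = 85.6·14/(t + 14)². Setting 85.6·14/(t+14)² = 85.6t/[(t+14)(12.4+t)] gives 14(12.4+t) = t(t+14), so t² = 14×12.4 = 173.6.
t* = √173.6 = 13.18 min.

13.18 min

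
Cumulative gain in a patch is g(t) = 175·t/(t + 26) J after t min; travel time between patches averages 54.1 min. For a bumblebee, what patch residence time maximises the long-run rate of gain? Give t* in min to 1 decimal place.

Optimal t* satisfies g'(t*) = g(t*)/(T + t*).
g'(t) = 175·26/(t + 26)². Setting 175·26/(t+26)² = 175t/[(t+26)(54.1+t)] gives 26(54.1+t) = t(t+26), so t² = 26×54.1 = 1407.
t* = √1407 = 37.5 min.

37.5 min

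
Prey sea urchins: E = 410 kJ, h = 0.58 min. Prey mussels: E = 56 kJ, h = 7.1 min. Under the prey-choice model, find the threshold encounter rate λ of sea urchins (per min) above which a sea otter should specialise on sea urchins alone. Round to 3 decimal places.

0.019 per min

Drop mussels once their profitability E₂/h₂ falls below the rate achievable on sea urchins alone: E₂/h₂ = λE₁/(1 + λh₁).
Solve for λ: λE₁h₂ = E₂(1 + λh₁) → λ(E₁h₂ − E₂h₁) = E₂ → λ = E₂/(E₁h₂ − E₂h₁).
λ = 56/(410×7.1 − 56×0.58) = 56/2879 = 0.01945 per min.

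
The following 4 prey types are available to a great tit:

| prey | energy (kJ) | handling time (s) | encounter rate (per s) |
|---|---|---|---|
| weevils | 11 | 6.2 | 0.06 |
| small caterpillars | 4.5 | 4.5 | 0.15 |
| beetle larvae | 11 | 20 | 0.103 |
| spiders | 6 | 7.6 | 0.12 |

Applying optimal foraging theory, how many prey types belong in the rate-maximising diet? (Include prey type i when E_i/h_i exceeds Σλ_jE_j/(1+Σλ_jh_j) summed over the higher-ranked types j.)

Rank by E/h (kJ/s): weevils 1.77, small caterpillars 1, spiders 0.789, beetle larvae 0.55. Include each in turn until the next type's E/h falls below the running intake rate.
Rate on top 1: 0.481. small caterpillars: 1 > 0.481 → include.
Rate on top 2: 0.6522. spiders: 0.789 > 0.6522 → include.
Rate on top 3: 0.6945. beetle larvae: 0.55 < 0.6945 → exclude; stop.
Optimal diet: weevils, small caterpillars, spiders — 3 of 4 types.

3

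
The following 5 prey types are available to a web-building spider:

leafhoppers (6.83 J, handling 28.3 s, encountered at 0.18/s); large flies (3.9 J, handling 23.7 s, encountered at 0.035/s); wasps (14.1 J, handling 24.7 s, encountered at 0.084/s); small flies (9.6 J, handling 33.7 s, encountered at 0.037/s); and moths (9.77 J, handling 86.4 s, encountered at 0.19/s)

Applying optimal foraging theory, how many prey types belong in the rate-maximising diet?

Profitabilities (E/h, J/s): wasps 0.571, small flies 0.285, leafhoppers 0.241, large flies 0.165, moths 0.113. Add prey in this order while the next type's profitability exceeds the intake rate on those already taken.
Rate on top 1: 0.3852. small flies: 0.285 < 0.3852 → exclude; stop.
Optimal diet: wasps — 1 of 5 types.

1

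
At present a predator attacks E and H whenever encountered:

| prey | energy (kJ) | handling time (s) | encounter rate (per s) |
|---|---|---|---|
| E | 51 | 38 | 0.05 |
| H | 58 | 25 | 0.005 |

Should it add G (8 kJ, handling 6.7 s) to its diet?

Yes

On E and H alone, R = ΣλE/(1+Σλh) = 2.84/3.025 = 0.9388 kJ/s.
G: E/h = 8/6.7 = 1.194 kJ/s.
1.194 > 0.9388, so adding G raises the average — include it.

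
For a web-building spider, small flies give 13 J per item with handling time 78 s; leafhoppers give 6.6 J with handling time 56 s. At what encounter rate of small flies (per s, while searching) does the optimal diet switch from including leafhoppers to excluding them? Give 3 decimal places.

0.031 per s

The zero-one rule: include leafhoppers iff E₂/h₂ > λE₁/(1+λh₁). Equality gives the switch point.
λE₁h₂ = E₂ + λE₂h₁ ⇒ λ = E₂/(E₁h₂ − E₂h₁) = 6.6/(728 − 514.8) = 0.03096 per s.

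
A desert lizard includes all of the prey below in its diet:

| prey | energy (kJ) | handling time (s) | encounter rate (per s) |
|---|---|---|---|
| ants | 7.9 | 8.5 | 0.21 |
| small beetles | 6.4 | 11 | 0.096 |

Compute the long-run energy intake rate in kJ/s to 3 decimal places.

0.592 kJ/s

R = (0.21×7.9 + 0.096×6.4) / (1 + 0.21×8.5 + 0.096×11) = 2.273/3.841 = 0.5919 kJ/s.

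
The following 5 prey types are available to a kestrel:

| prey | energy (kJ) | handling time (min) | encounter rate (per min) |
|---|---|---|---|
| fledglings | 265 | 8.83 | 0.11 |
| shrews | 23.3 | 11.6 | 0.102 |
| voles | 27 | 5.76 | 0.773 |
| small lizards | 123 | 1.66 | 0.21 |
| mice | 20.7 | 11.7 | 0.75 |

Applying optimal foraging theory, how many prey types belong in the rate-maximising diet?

2

Rank by E/h (kJ/min): small lizards 74.1, fledglings 30, voles 4.69, shrews 2.01, mice 1.77. Include each in turn until the next type's E/h falls below the running intake rate.
Rate on top 1: 19.15. fledglings: 30 > 19.15 → include.
Rate on top 2: 23.7. voles: 4.69 < 23.7 → exclude; stop.
Optimal diet: small lizards, fledglings — 2 of 5 types.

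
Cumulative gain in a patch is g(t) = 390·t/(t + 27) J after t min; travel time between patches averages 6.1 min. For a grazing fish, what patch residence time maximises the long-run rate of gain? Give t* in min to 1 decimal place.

12.8 min

Maximise g(t)/(T+t): set derivative to zero → g'(t)(T+t) = g(t).
g'(t) = 390·27/(t + 27)². Setting 390·27/(t+27)² = 390t/[(t+27)(6.1+t)] gives 27(6.1+t) = t(t+27), so t² = 27×6.1 = 164.7.
t* = √164.7 = 12.83 min.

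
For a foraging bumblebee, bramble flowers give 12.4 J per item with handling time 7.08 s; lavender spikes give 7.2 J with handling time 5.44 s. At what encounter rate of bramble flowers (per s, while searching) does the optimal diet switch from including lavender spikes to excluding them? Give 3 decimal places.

0.437 per s

Drop lavender spikes once their profitability E₂/h₂ falls below the rate achievable on bramble flowers alone: E₂/h₂ = λE₁/(1 + λh₁).
Solve for λ: λE₁h₂ = E₂(1 + λh₁) → λ(E₁h₂ − E₂h₁) = E₂ → λ = E₂/(E₁h₂ − E₂h₁).
λ = 7.2/(12.4×5.44 − 7.2×7.08) = 7.2/16.48 = 0.4369 per s.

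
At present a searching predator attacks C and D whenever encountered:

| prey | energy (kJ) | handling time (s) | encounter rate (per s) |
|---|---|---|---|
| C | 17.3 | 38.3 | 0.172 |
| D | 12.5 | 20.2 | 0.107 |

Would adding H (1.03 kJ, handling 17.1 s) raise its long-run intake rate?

On C and D alone, R = ΣλE/(1+Σλh) = 4.313/9.749 = 0.4424 kJ/s.
Profitability of H: 1.03/17.1 = 0.06023 kJ/s.
Since 0.06023 < R, time spent handling H is better spent searching.

No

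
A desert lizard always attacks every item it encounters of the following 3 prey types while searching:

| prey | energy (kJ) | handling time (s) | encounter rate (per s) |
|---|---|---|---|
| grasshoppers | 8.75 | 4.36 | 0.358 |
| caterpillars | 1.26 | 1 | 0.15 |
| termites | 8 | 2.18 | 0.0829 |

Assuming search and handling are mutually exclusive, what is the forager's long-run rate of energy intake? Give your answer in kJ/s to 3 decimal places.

R = (0.358×8.75 + 0.15×1.26 + 0.0829×8) / (1 + 0.358×4.36 + 0.15×1 + 0.0829×2.18) = 3.985/2.892 = 1.378 kJ/s.

1.378 kJ/s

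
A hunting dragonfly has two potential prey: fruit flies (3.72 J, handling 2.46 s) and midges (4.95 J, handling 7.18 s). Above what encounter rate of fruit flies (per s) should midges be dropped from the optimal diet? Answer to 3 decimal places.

The zero-one rule: include midges iff E₂/h₂ > λE₁/(1+λh₁). Equality gives the switch point.
λE₁h₂ = E₂ + λE₂h₁ ⇒ λ = E₂/(E₁h₂ − E₂h₁) = 4.95/(26.71 − 12.18) = 0.3406 per s.

0.341 per s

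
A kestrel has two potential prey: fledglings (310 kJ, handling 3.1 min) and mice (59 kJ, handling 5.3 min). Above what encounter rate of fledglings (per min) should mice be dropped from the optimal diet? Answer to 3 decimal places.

0.040 per min

Drop mice once their profitability E₂/h₂ falls below the rate achievable on fledglings alone: E₂/h₂ = λE₁/(1 + λh₁).
Solve for λ: λE₁h₂ = E₂(1 + λh₁) → λ(E₁h₂ − E₂h₁) = E₂ → λ = E₂/(E₁h₂ − E₂h₁).
λ = 59/(310×5.3 − 59×3.1) = 59/1460 = 0.04041 per min.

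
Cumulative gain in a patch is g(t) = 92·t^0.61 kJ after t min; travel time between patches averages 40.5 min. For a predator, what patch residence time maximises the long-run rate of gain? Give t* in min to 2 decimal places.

63.35 min

Optimal t* satisfies g'(t*) = g(t*)/(T + t*).
g'(t) = 0.61·92·t^-0.39. Setting 0.61·92·t^-0.39 = 92·t^0.61/(40.5+t) gives 0.61(40.5+t) = t, so 0.39·t = 0.61×40.5.
t* = 0.61×40.5/0.39 = 63.35 min.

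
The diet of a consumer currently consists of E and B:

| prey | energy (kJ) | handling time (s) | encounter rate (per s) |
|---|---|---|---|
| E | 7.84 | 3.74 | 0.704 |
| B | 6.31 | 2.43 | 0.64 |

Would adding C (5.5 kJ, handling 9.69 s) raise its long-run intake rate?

No

Current rate: (0.704×7.84 + 0.64×6.31)/(1 + 0.704×3.74 + 0.64×2.43) = 1.842 kJ/s.
C: E/h = 5.5/9.69 = 0.5676 kJ/s.
0.5676 < 1.842, so adding C would lower the average — exclude it.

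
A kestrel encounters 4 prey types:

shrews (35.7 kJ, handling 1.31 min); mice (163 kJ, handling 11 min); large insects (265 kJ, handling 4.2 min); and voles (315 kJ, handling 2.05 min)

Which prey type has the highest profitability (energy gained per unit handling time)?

Profitability E/h (kJ/min): shrews = 35.7/1.31 = 27.3, mice = 163/11 = 14.8, large insects = 265/4.2 = 63.1, voles = 315/2.05 = 154.
Ranked: voles > large insects > shrews > mice.

voles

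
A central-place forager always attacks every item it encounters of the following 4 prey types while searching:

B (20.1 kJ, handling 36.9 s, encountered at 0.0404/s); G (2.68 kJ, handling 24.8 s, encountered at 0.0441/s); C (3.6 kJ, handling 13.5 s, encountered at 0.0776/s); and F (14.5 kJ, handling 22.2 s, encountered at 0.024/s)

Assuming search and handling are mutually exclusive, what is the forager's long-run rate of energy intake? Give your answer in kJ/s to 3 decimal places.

0.302 kJ/s

R = (0.0404×20.1 + 0.0441×2.68 + 0.0776×3.6 + 0.024×14.5) / (1 + 0.0404×36.9 + 0.0441×24.8 + 0.0776×13.5 + 0.024×22.2) = 1.558/5.165 = 0.3016 kJ/s.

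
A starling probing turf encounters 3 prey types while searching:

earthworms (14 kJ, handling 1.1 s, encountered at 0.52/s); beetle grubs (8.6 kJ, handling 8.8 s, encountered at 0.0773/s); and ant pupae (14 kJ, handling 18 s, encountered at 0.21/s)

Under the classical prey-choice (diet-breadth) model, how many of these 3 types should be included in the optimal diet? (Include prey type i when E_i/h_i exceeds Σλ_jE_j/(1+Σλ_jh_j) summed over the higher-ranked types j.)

1

E/h in descending order: earthworms 12.7, beetle grubs 0.977, ant pupae 0.778 kJ/s. The optimal diet is the largest prefix of this list for which every included type satisfies E_i/h_i > R on the types above it.
Rate on top 1: 4.631. beetle grubs: 0.977 < 4.631 → exclude; stop.
Optimal diet: earthworms — 1 of 3 types.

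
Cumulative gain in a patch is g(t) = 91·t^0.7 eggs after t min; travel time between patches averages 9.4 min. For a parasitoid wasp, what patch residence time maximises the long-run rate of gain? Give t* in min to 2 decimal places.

Maximise g(t)/(T+t): set derivative to zero → g'(t)(T+t) = g(t).
g'(t) = 0.7·91·t^-0.3. Setting 0.7·91·t^-0.3 = 91·t^0.7/(9.4+t) gives 0.7(9.4+t) = t, so 0.30·t = 0.7×9.4.
t* = 0.7×9.4/0.30 = 21.93 min.

21.93 min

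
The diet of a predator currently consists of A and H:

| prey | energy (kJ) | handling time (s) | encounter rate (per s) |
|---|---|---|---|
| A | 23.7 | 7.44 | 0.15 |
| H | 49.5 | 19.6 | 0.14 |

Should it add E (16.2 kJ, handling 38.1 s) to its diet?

On A and H alone, R = ΣλE/(1+Σλh) = 10.48/4.86 = 2.157 kJ/s.
Profitability of E: 16.2/38.1 = 0.4252 kJ/s.
Since 0.4252 < R, time spent handling E is better spent searching.

No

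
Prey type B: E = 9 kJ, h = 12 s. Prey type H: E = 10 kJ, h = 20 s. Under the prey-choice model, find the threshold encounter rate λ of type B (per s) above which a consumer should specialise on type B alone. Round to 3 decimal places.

0.167 per s

At the threshold, the rate on type B alone equals the profitability of type H: λ·9/(1 + λ·12) = 10/20 = 0.5.
Rearranging, λ(9 − 0.5×12) = 0.5, so λ = 0.5/3 = 0.1667 per s.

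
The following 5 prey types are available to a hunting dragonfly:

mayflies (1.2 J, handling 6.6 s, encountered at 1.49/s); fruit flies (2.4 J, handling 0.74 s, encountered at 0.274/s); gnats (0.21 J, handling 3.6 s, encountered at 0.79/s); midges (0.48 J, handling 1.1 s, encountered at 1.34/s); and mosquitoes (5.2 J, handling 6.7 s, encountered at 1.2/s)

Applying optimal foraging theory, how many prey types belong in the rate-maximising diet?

2

Profitabilities (E/h, J/s): fruit flies 3.24, mosquitoes 0.776, midges 0.436, mayflies 0.182, gnats 0.0583. Add prey in this order while the next type's profitability exceeds the intake rate on those already taken.
Rate on top 1: 0.5467. mosquitoes: 0.776 > 0.5467 → include.
Rate on top 2: 0.7463. midges: 0.436 < 0.7463 → exclude; stop.
Optimal diet: fruit flies, mosquitoes — 2 of 5 types.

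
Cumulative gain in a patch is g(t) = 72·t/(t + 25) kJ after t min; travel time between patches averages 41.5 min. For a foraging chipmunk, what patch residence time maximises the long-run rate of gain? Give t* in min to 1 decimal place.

32.2 min

By the marginal value theorem, leave when the instantaneous gain rate g'(t) equals the habitat-wide average g(t)/(T + t).
g'(t) = 72·25/(t + 25)². Setting 72·25/(t+25)² = 72t/[(t+25)(41.5+t)] gives 25(41.5+t) = t(t+25), so t² = 25×41.5 = 1038.
t* = √1038 = 32.21 min.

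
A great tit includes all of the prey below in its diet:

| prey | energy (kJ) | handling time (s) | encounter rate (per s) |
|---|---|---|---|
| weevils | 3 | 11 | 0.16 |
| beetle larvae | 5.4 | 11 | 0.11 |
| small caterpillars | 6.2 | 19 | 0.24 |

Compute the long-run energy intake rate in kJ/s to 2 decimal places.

Energy encountered per unit search time: 0.16×3 + 0.11×5.4 + 0.24×6.2 = 2.562 kJ/s.
Handling time per unit search time: 0.16×11 + 0.11×11 + 0.24×19 = 7.53.
Rate = 2.562/(1 + 7.53) = 0.3004 kJ/s.

0.30 kJ/s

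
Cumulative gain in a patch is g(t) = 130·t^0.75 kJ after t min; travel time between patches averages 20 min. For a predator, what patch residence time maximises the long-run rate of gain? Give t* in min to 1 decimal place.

60.0 min

Maximise g(t)/(T+t): set derivative to zero → g'(t)(T+t) = g(t).
g'(t) = 0.75·130·t^-0.25. Setting 0.75·130·t^-0.25 = 130·t^0.75/(20+t) gives 0.75(20+t) = t, so 0.25·t = 0.75×20.
t* = 0.75×20/0.25 = 60 min.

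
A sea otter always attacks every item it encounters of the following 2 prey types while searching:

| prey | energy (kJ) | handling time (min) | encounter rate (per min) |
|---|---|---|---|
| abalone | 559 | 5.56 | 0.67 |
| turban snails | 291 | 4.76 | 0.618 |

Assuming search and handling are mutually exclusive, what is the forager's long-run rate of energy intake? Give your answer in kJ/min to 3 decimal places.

72.307 kJ/min

R = (0.67×559 + 0.618×291) / (1 + 0.67×5.56 + 0.618×4.76) = 554.4/7.667 = 72.31 kJ/min.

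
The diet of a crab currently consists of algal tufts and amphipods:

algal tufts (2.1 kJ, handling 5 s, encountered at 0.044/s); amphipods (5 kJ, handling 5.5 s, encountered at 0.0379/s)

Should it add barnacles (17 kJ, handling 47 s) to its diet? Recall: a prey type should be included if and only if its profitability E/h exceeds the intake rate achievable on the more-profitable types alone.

Yes

Intake rate on the current diet: R = (0.044×2.1 + 0.0379×5) / (1 + 0.044×5 + 0.0379×5.5) = 0.2819/1.428 = 0.1973 kJ/s.
barnacles: E/h = 17/47 = 0.3617 kJ/s.
0.3617 > 0.1973, so adding barnacles raises the average — include it.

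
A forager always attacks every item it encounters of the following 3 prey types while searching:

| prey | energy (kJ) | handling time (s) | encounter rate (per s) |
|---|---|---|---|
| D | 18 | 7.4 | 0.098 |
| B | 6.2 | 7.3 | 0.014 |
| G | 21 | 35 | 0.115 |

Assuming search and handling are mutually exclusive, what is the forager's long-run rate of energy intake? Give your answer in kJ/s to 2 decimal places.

R = (0.098×18 + 0.014×6.2 + 0.115×21) / (1 + 0.098×7.4 + 0.014×7.3 + 0.115×35) = 4.266/5.852 = 0.7289 kJ/s.

0.73 kJ/s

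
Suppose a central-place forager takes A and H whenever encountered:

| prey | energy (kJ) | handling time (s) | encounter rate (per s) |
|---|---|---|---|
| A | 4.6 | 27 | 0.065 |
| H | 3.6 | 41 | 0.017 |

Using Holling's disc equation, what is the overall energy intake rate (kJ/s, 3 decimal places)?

Energy encountered per unit search time: 0.065×4.6 + 0.017×3.6 = 0.3602 kJ/s.
Handling time per unit search time: 0.065×27 + 0.017×41 = 2.452.
Rate = 0.3602/(1 + 2.452) = 0.1043 kJ/s.

0.104 kJ/s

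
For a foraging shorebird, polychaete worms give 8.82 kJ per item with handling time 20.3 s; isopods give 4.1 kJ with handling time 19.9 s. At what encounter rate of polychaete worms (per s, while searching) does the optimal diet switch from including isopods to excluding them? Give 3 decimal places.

0.044 per s

Drop isopods once their profitability E₂/h₂ falls below the rate achievable on polychaete worms alone: E₂/h₂ = λE₁/(1 + λh₁).
Solve for λ: λE₁h₂ = E₂(1 + λh₁) → λ(E₁h₂ − E₂h₁) = E₂ → λ = E₂/(E₁h₂ − E₂h₁).
λ = 4.1/(8.82×19.9 − 4.1×20.3) = 4.1/92.29 = 0.04443 per s.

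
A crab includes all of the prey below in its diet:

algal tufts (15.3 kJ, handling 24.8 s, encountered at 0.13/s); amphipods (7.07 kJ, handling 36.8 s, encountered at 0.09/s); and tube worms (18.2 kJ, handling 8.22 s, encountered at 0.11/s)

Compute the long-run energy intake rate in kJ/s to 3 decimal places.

0.548 kJ/s

R = Σλ_iE_i / (1 + Σλ_ih_i)
Numerator: 0.13×15.3 + 0.09×7.07 + 0.11×18.2 = 4.627
Denominator: 1 + 0.13×24.8 + 0.09×36.8 + 0.11×8.22 = 8.44
R = 4.627/8.44 = 0.5482 kJ/s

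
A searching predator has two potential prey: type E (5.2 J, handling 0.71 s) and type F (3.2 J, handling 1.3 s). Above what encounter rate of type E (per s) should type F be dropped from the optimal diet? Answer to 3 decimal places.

The zero-one rule: include type F iff E₂/h₂ > λE₁/(1+λh₁). Equality gives the switch point.
λE₁h₂ = E₂ + λE₂h₁ ⇒ λ = E₂/(E₁h₂ − E₂h₁) = 3.2/(6.76 − 2.272) = 0.713 per s.

0.713 per s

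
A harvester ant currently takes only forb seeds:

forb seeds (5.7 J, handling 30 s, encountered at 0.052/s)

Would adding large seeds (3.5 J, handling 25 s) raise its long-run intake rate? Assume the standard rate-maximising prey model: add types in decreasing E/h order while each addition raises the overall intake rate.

Yes

Current rate: (0.052×5.7)/(1 + 0.052×30) = 0.1158 J/s.
large seeds: E/h = 3.5/25 = 0.14 J/s.
Since 0.14 > R, including large seeds increases the long-run rate.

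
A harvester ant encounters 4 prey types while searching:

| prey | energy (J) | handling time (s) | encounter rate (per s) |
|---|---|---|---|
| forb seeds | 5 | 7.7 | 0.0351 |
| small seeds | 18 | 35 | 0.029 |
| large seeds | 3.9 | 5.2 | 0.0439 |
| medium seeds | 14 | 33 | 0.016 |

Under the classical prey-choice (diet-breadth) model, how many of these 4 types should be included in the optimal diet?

Profitabilities (E/h, J/s): large seeds 0.75, forb seeds 0.649, small seeds 0.514, medium seeds 0.424. Add prey in this order while the next type's profitability exceeds the intake rate on those already taken.
Rate on top 1: 0.1394. forb seeds: 0.649 > 0.1394 → include.
Rate on top 2: 0.2314. small seeds: 0.514 > 0.2314 → include.
Rate on top 3: 0.3456. medium seeds: 0.424 > 0.3456 → include.
Optimal diet: large seeds, forb seeds, small seeds, medium seeds — 4 of 4 types.

4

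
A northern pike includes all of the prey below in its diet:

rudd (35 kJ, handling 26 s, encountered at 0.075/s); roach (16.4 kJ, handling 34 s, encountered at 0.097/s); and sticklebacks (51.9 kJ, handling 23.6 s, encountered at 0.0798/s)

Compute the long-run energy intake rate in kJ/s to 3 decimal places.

1.028 kJ/s

Energy encountered per unit search time: 0.075×35 + 0.097×16.4 + 0.0798×51.9 = 8.357 kJ/s.
Handling time per unit search time: 0.075×26 + 0.097×34 + 0.0798×23.6 = 7.131.
Rate = 8.357/(1 + 7.131) = 1.028 kJ/s.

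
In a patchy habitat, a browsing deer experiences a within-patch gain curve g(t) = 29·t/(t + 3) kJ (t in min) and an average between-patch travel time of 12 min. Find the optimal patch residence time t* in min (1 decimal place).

Maximise g(t)/(T+t): set derivative to zero → g'(t)(T+t) = g(t).
g'(t) = 29·3/(t + 3)². Setting 29·3/(t+3)² = 29t/[(t+3)(12+t)] gives 3(12+t) = t(t+3), so t² = 3×12 = 36.
t* = √36 = 6 min.

6.0 min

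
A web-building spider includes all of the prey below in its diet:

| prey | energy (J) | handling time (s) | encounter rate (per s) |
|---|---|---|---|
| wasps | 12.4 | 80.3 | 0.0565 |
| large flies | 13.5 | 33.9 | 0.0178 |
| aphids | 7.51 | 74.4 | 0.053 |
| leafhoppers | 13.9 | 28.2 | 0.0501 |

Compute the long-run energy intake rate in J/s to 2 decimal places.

0.18 J/s

R = Σλ_iE_i / (1 + Σλ_ih_i)
Numerator: 0.0565×12.4 + 0.0178×13.5 + 0.053×7.51 + 0.0501×13.9 = 2.035
Denominator: 1 + 0.0565×80.3 + 0.0178×33.9 + 0.053×74.4 + 0.0501×28.2 = 11.5
R = 2.035/11.5 = 0.177 J/s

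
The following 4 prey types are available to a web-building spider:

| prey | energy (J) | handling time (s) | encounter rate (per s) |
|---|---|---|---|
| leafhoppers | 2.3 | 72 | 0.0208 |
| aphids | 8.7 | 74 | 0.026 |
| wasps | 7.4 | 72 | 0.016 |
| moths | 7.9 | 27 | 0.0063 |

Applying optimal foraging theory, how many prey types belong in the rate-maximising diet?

Rank by E/h (J/s): moths 0.293, aphids 0.118, wasps 0.103, leafhoppers 0.0319. Include each in turn until the next type's E/h falls below the running intake rate.
Rate on top 1: 0.04253. aphids: 0.118 > 0.04253 → include.
Rate on top 2: 0.08919. wasps: 0.103 > 0.08919 → include.
Rate on top 3: 0.09288. leafhoppers: 0.0319 < 0.09288 → exclude; stop.
Optimal diet: moths, aphids, wasps — 3 of 4 types.

3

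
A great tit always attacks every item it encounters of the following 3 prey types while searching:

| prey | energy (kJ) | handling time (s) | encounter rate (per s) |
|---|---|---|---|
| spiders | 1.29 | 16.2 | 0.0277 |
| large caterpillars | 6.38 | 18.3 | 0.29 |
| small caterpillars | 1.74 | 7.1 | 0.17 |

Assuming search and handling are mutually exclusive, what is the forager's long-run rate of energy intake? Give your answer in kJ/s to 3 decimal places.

R = Σλ_iE_i / (1 + Σλ_ih_i)
Numerator: 0.0277×1.29 + 0.29×6.38 + 0.17×1.74 = 2.182
Denominator: 1 + 0.0277×16.2 + 0.29×18.3 + 0.17×7.1 = 7.963
R = 2.182/7.963 = 0.274 kJ/s

0.274 kJ/s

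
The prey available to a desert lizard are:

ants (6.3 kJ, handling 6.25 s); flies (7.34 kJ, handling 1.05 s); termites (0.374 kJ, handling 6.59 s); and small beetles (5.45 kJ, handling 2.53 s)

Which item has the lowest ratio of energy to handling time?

termites

In descending order of E/h:
flies: 7.34/1.05 = 6.99 kJ/s
small beetles: 5.45/2.53 = 2.15 kJ/s
ants: 6.3/6.25 = 1.01 kJ/s
termites: 0.374/6.59 = 0.0568 kJ/s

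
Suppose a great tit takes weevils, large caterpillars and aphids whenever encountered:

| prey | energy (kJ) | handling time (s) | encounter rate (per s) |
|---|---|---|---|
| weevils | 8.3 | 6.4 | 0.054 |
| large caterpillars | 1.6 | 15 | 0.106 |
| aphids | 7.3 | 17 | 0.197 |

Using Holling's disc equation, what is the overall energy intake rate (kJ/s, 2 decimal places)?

0.33 kJ/s

R = (0.054×8.3 + 0.106×1.6 + 0.197×7.3) / (1 + 0.054×6.4 + 0.106×15 + 0.197×17) = 2.056/6.285 = 0.3271 kJ/s.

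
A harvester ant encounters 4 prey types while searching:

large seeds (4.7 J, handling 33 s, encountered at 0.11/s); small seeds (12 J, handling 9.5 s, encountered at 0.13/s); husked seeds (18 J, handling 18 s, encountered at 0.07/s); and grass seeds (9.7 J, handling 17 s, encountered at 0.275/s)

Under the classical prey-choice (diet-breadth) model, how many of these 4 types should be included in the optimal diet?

Profitabilities (E/h, J/s): small seeds 1.26, husked seeds 1, grass seeds 0.571, large seeds 0.142. Add prey in this order while the next type's profitability exceeds the intake rate on those already taken.
Rate on top 1: 0.698. husked seeds: 1 > 0.698 → include.
Rate on top 2: 0.8069. grass seeds: 0.571 < 0.8069 → exclude; stop.
Optimal diet: small seeds, husked seeds — 2 of 4 types.

2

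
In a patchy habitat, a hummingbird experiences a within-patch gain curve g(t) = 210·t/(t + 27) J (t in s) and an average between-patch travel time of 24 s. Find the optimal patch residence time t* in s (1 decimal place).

Optimal t* satisfies g'(t*) = g(t*)/(T + t*).
g'(t) = 210·27/(t + 27)². Setting 210·27/(t+27)² = 210t/[(t+27)(24+t)] gives 27(24+t) = t(t+27), so t² = 27×24 = 648.
t* = √648 = 25.46 s.

25.5 s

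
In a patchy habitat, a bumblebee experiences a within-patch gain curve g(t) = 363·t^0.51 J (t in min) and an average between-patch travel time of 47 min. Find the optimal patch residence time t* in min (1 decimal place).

48.9 min

Optimal t* satisfies g'(t*) = g(t*)/(T + t*).
g'(t) = 0.51·363·t^-0.49. Setting 0.51·363·t^-0.49 = 363·t^0.51/(47+t) gives 0.51(47+t) = t, so 0.49·t = 0.51×47.
t* = 0.51×47/0.49 = 48.92 min.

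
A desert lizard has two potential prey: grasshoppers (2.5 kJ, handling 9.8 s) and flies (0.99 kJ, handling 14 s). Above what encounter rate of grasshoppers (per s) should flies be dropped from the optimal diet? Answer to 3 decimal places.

0.039 per s

Drop flies once their profitability E₂/h₂ falls below the rate achievable on grasshoppers alone: E₂/h₂ = λE₁/(1 + λh₁).
Solve for λ: λE₁h₂ = E₂(1 + λh₁) → λ(E₁h₂ − E₂h₁) = E₂ → λ = E₂/(E₁h₂ − E₂h₁).
λ = 0.99/(2.5×14 − 0.99×9.8) = 0.99/25.3 = 0.03913 per s.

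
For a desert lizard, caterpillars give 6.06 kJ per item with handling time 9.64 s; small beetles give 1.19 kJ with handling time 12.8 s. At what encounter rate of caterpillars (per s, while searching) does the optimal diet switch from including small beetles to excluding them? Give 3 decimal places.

0.018 per s

The zero-one rule: include small beetles iff E₂/h₂ > λE₁/(1+λh₁). Equality gives the switch point.
λE₁h₂ = E₂ + λE₂h₁ ⇒ λ = E₂/(E₁h₂ − E₂h₁) = 1.19/(77.57 − 11.47) = 0.018 per s.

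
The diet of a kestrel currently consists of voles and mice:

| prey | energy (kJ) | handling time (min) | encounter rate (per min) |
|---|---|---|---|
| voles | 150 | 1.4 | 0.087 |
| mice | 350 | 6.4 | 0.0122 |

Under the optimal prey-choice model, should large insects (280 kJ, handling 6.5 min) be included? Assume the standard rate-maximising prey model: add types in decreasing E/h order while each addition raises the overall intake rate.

Yes

On voles and mice alone, R = ΣλE/(1+Σλh) = 17.32/1.2 = 14.43 kJ/min.
large insects: E/h = 280/6.5 = 43.08 kJ/min.
Since 43.08 > R, including large insects increases the long-run rate.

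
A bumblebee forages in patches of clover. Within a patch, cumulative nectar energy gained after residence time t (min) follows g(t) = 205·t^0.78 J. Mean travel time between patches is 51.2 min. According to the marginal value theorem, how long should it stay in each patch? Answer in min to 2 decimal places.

By the marginal value theorem, leave when the instantaneous gain rate g'(t) equals the habitat-wide average g(t)/(T + t).
g'(t) = 0.78·205·t^-0.22. Setting 0.78·205·t^-0.22 = 205·t^0.78/(51.2+t) gives 0.78(51.2+t) = t, so 0.22·t = 0.78×51.2.
t* = 0.78×51.2/0.22 = 181.5 min.

181.53 min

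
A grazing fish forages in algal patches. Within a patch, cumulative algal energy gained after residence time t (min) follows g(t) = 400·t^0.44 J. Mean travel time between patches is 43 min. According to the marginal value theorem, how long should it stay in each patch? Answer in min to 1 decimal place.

33.8 min

By the marginal value theorem, leave when the instantaneous gain rate g'(t) equals the habitat-wide average g(t)/(T + t).
g'(t) = 0.44·400·t^-0.56. Setting 0.44·400·t^-0.56 = 400·t^0.44/(43+t) gives 0.44(43+t) = t, so 0.56·t = 0.44×43.
t* = 0.44×43/0.56 = 33.79 min.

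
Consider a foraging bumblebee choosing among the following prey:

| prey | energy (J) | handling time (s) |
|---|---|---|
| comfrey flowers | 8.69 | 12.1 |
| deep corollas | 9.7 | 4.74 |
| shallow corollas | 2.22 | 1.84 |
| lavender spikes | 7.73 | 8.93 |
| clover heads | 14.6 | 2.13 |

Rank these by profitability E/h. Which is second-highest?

deep corollas

In descending order of E/h:
clover heads: 14.6/2.13 = 6.85 J/s
deep corollas: 9.7/4.74 = 2.05 J/s
shallow corollas: 2.22/1.84 = 1.21 J/s
lavender spikes: 7.73/8.93 = 0.866 J/s
comfrey flowers: 8.69/12.1 = 0.718 J/s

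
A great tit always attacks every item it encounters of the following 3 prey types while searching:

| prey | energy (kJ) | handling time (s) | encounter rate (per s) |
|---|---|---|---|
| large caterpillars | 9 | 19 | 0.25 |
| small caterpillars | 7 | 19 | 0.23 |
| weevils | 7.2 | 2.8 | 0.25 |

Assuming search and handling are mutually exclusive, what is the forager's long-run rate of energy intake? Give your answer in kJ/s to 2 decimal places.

0.52 kJ/s

R = (0.25×9 + 0.23×7 + 0.25×7.2) / (1 + 0.25×19 + 0.23×19 + 0.25×2.8) = 5.66/10.82 = 0.5231 kJ/s.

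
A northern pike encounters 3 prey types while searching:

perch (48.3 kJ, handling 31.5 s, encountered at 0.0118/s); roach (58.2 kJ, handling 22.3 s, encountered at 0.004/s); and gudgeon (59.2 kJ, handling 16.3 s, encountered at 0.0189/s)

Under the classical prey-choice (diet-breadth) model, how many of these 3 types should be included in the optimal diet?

Profitabilities (E/h, kJ/s): gudgeon 3.63, roach 2.61, perch 1.53. Add prey in this order while the next type's profitability exceeds the intake rate on those already taken.
Rate on top 1: 0.8554. roach: 2.61 > 0.8554 → include.
Rate on top 2: 0.9674. perch: 1.53 > 0.9674 → include.
Optimal diet: gudgeon, roach, perch — 3 of 3 types.

3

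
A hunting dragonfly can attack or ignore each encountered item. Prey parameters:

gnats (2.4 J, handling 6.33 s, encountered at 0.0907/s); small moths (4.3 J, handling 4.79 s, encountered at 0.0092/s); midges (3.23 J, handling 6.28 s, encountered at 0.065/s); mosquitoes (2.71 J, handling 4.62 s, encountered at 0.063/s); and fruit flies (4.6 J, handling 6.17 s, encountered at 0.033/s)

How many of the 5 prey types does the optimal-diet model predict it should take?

Rank by E/h (J/s): small moths 0.898, fruit flies 0.746, mosquitoes 0.587, midges 0.514, gnats 0.379. Include each in turn until the next type's E/h falls below the running intake rate.
Rate on top 1: 0.03789. fruit flies: 0.746 > 0.03789 → include.
Rate on top 2: 0.1534. mosquitoes: 0.587 > 0.1534 → include.
Rate on top 3: 0.2353. midges: 0.514 > 0.2353 → include.
Rate on top 4: 0.2938. gnats: 0.379 > 0.2938 → include.
Optimal diet: small moths, fruit flies, mosquitoes, midges, gnats — 5 of 5 types.

5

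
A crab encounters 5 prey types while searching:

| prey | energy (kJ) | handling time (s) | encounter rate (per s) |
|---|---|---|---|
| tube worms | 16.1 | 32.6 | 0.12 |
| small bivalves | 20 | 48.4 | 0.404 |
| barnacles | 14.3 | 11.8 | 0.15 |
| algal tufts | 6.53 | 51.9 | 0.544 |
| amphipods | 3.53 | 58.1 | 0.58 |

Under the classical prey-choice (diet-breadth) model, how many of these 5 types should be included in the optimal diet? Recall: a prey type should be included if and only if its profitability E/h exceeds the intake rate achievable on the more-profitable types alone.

Rank by E/h (kJ/s): barnacles 1.21, tube worms 0.494, small bivalves 0.413, algal tufts 0.126, amphipods 0.0608. Include each in turn until the next type's E/h falls below the running intake rate.
Rate on top 1: 0.7744. tube worms: 0.494 < 0.7744 → exclude; stop.
Optimal diet: barnacles — 1 of 5 types.

1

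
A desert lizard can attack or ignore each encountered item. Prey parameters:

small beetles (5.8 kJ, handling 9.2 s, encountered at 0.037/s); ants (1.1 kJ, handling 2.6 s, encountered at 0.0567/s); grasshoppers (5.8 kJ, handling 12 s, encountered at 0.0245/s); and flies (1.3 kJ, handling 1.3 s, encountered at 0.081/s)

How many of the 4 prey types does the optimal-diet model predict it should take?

4

Profitabilities (E/h, kJ/s): flies 1, small beetles 0.63, grasshoppers 0.483, ants 0.423. Add prey in this order while the next type's profitability exceeds the intake rate on those already taken.
Rate on top 1: 0.09527. small beetles: 0.63 > 0.09527 → include.
Rate on top 2: 0.2213. grasshoppers: 0.483 > 0.2213 → include.
Rate on top 3: 0.2656. ants: 0.423 > 0.2656 → include.
Optimal diet: flies, small beetles, grasshoppers, ants — 4 of 4 types.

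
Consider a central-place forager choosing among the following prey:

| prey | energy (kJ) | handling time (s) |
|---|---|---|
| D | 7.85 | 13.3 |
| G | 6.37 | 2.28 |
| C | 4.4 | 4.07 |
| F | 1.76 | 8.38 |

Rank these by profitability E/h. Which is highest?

Profitability E/h (kJ/s): D = 7.85/13.3 = 0.59, G = 6.37/2.28 = 2.79, C = 4.4/4.07 = 1.08, F = 1.76/8.38 = 0.21.
Ranked: G > C > D > F.

G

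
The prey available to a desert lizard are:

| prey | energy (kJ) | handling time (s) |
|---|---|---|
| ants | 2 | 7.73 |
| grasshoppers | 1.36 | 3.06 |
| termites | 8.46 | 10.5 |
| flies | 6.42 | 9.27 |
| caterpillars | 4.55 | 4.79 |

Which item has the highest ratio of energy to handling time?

caterpillars

In descending order of E/h:
caterpillars: 4.55/4.79 = 0.95 kJ/s
termites: 8.46/10.5 = 0.806 kJ/s
flies: 6.42/9.27 = 0.693 kJ/s
grasshoppers: 1.36/3.06 = 0.444 kJ/s
ants: 2/7.73 = 0.259 kJ/s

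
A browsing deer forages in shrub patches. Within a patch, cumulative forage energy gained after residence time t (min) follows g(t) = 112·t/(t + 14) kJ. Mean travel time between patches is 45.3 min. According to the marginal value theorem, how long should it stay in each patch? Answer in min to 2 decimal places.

25.18 min

Maximise g(t)/(T+t): set derivative to zero → g'(t)(T+t) = g(t).
g'(t) = 112·14/(t + 14)². Setting 112·14/(t+14)² = 112t/[(t+14)(45.3+t)] gives 14(45.3+t) = t(t+14), so t² = 14×45.3 = 634.2.
t* = √634.2 = 25.18 min.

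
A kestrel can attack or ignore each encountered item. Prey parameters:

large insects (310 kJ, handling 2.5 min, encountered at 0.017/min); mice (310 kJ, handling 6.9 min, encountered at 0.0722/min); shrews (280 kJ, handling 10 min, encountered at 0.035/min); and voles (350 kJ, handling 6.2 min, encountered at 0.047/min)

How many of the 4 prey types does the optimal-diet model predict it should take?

Profitabilities (E/h, kJ/min): large insects 124, voles 56.5, mice 44.9, shrews 28. Add prey in this order while the next type's profitability exceeds the intake rate on those already taken.
Rate on top 1: 5.055. voles: 56.5 > 5.055 → include.
Rate on top 2: 16.28. mice: 44.9 > 16.28 → include.
Rate on top 3: 24.07. shrews: 28 > 24.07 → include.
Optimal diet: large insects, voles, mice, shrews — 4 of 4 types.

4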